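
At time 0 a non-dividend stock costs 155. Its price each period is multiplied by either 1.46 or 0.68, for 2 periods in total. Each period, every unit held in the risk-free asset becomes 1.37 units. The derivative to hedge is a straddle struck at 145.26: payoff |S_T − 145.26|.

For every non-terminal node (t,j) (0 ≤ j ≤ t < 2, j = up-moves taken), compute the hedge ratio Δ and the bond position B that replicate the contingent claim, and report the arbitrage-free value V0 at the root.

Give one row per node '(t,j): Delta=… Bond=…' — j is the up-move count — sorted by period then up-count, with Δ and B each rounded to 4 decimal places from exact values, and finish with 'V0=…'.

(0,0): Delta=0.8975 Bond=-60.4579
(1,0): Delta=-0.7902 Bond=95.0535
(1,1): Delta=1.0000 Bond=-106.0292
V0=78.6504

Risk-neutral probability p* = (R−d)/(u−d) = (1.37−0.68)/(1.46−0.68) = 0.8846.
Payoff layer (t=2): V(2,0)=73.5880, V(2,1)=8.6240, V(2,2)=185.1380
  t=1,j=0: stock 105.4000 → up 153.8840 (V=8.6240), down 71.6720 (V=73.5880). Price 11.7663; hedge Δ=-0.7902, bond B=95.0535.
  t=1,j=1: stock 226.3000 → up 330.3980 (V=185.1380), down 153.8840 (V=8.6240). Price 120.2708; hedge Δ=1.0000, bond B=-106.0292.
  t=0,j=0: stock 155.0000 → up 226.3000 (V=120.2708), down 105.4000 (V=11.7663). Price 78.6504; hedge Δ=0.8975, bond B=-60.4579.
Self-financing check: at every node Δ·S+B equals the discounted successor values.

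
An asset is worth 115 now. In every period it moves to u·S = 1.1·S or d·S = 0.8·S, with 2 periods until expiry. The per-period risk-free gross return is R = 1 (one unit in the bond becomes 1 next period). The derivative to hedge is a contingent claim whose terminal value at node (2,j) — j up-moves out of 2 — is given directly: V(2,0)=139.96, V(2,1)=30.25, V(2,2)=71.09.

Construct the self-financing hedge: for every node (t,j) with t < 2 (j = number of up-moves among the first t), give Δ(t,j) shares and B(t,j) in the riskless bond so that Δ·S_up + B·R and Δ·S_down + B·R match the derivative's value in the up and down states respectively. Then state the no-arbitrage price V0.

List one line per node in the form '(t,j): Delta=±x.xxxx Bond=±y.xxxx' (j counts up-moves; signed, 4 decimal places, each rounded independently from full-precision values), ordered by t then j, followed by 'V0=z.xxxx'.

(0,0): Delta=-0.2708 Bond=91.7356
(1,0): Delta=-3.9750 Bond=432.5200
(1,1): Delta=1.0762 Bond=-78.6567
V0=60.5911

The replicating-portfolio and risk-neutral prices coincide; use p* = (1−0.8)/(1.1−0.8) = 0.6667 for the latter.
Payoff layer (t=2): V(2,0)=139.9600, V(2,1)=30.2500, V(2,2)=71.0900
(1,0): S=92.0000. Δ = (V_up−V_dn)/(S_up−S_dn) = (30.2500−139.9600)/(101.2000−73.6000) = -3.9750. V = [p*·30.2500 + (1−p*)·139.9600]/1 = 66.8200. B = V − Δ·S = 432.5200.
(1,1): S=126.5000. Δ = (V_up−V_dn)/(S_up−S_dn) = (71.0900−30.2500)/(139.1500−101.2000) = 1.0762. V = [p*·71.0900 + (1−p*)·30.2500]/1 = 57.4767. B = V − Δ·S = -78.6567.
(0,0): S=115.0000. Δ = (V_up−V_dn)/(S_up−S_dn) = (57.4767−66.8200)/(126.5000−92.0000) = -0.2708. V = [p*·57.4767 + (1−p*)·66.8200]/1 = 60.5911. B = V − Δ·S = 91.7356.
The time-0 hedge costs 60.5911, which is the no-arbitrage price.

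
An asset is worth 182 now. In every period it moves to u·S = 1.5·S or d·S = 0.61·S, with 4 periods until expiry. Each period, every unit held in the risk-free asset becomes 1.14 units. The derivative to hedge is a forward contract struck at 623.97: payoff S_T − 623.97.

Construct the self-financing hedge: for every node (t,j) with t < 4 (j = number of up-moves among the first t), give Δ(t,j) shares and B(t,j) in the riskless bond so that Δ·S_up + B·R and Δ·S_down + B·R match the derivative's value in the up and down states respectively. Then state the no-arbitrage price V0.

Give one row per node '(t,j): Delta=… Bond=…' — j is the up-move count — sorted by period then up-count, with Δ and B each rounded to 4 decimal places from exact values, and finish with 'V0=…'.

Since d<R<u, set p* = (R−d)/(u−d) = 0.5955; price each node as the discounted p*-expectation of its children.
Payoff layer (t=4): V(4,0)=-598.7706, V(4,1)=-562.0042, V(4,2)=-471.5951, V(4,3)=-249.2775, V(4,4)=297.4050
(3,0): S=41.3105. Δ = (V_up−V_dn)/(S_up−S_dn) = (-562.0042−-598.7706)/(61.9658−25.1994) = 1.0000. V = [p*·-562.0042 + (1−p*)·-598.7706]/1.14 = -506.0316. B = V − Δ·S = -547.3421.
(3,1): S=101.5833. Δ = (V_up−V_dn)/(S_up−S_dn) = (-471.5951−-562.0042)/(152.3749−61.9658) = 1.0000. V = [p*·-471.5951 + (1−p*)·-562.0042]/1.14 = -445.7588. B = V − Δ·S = -547.3421.
(3,2): S=249.7950. Δ = (V_up−V_dn)/(S_up−S_dn) = (-249.2775−-471.5951)/(374.6925−152.3749) = 1.0000. V = [p*·-249.2775 + (1−p*)·-471.5951]/1.14 = -297.5471. B = V − Δ·S = -547.3421.
(3,3): S=614.2500. Δ = (V_up−V_dn)/(S_up−S_dn) = (297.4050−-249.2775)/(921.3750−374.6925) = 1.0000. V = [p*·297.4050 + (1−p*)·-249.2775]/1.14 = 66.9079. B = V − Δ·S = -547.3421.
(2,0): S=67.7222. Δ = (V_up−V_dn)/(S_up−S_dn) = (-445.7588−-506.0316)/(101.5833−41.3105) = 1.0000. V = [p*·-445.7588 + (1−p*)·-506.0316]/1.14 = -412.4025. B = V − Δ·S = -480.1247.
(2,1): S=166.5300. Δ = (V_up−V_dn)/(S_up−S_dn) = (-297.5471−-445.7588)/(249.7950−101.5833) = 1.0000. V = [p*·-297.5471 + (1−p*)·-445.7588]/1.14 = -313.5947. B = V − Δ·S = -480.1247.
(2,2): S=409.5000. Δ = (V_up−V_dn)/(S_up−S_dn) = (66.9079−-297.5471)/(614.2500−249.7950) = 1.0000. V = [p*·66.9079 + (1−p*)·-297.5471]/1.14 = -70.6247. B = V − Δ·S = -480.1247.
(1,0): S=111.0200. Δ = (V_up−V_dn)/(S_up−S_dn) = (-313.5947−-412.4025)/(166.5300−67.7222) = 1.0000. V = [p*·-313.5947 + (1−p*)·-412.4025]/1.14 = -310.1420. B = V − Δ·S = -421.1620.
(1,1): S=273.0000. Δ = (V_up−V_dn)/(S_up−S_dn) = (-70.6247−-313.5947)/(409.5000−166.5300) = 1.0000. V = [p*·-70.6247 + (1−p*)·-313.5947]/1.14 = -148.1620. B = V − Δ·S = -421.1620.
(0,0): S=182.0000. Δ = (V_up−V_dn)/(S_up−S_dn) = (-148.1620−-310.1420)/(273.0000−111.0200) = 1.0000. V = [p*·-148.1620 + (1−p*)·-310.1420]/1.14 = -187.4403. B = V − Δ·S = -369.4403.
Root portfolio cost Δ·182+B reproduces V0=-187.4403.

(0,0): Delta=1.0000 Bond=-369.4403
(1,0): Delta=1.0000 Bond=-421.1620
(1,1): Delta=1.0000 Bond=-421.1620
(2,0): Delta=1.0000 Bond=-480.1247
(2,1): Delta=1.0000 Bond=-480.1247
(2,2): Delta=1.0000 Bond=-480.1247
(3,0): Delta=1.0000 Bond=-547.3421
(3,1): Delta=1.0000 Bond=-547.3421
(3,2): Delta=1.0000 Bond=-547.3421
(3,3): Delta=1.0000 Bond=-547.3421
V0=-187.4403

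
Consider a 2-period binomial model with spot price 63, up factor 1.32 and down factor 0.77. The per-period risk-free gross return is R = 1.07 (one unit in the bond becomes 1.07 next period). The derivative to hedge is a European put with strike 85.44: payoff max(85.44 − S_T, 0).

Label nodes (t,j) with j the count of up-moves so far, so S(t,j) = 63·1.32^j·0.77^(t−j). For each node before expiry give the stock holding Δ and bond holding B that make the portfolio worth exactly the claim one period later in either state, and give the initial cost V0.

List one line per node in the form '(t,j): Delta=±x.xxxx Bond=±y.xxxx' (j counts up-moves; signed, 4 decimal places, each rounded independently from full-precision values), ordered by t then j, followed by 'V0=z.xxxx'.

(0,0): Delta=-0.6420 Bond=58.3979
(1,0): Delta=-1.0000 Bond=79.8505
(1,1): Delta=-0.4680 Bond=48.0153
V0=17.9495

Risk-neutral probability p* = (R−d)/(u−d) = (1.07−0.77)/(1.32−0.77) = 0.5455.
Terminal payoffs: V(2,0)=48.0873, V(2,1)=21.4068, V(2,2)=0.0000
  t=1,j=0: stock 48.5100 → up 64.0332 (V=21.4068), down 37.3527 (V=48.0873). Price 31.3405; hedge Δ=-1.0000, bond B=79.8505.
  t=1,j=1: stock 83.1600 → up 109.7712 (V=0.0000), down 64.0332 (V=21.4068). Price 9.0938; hedge Δ=-0.4680, bond B=48.0153.
  t=0,j=0: stock 63.0000 → up 83.1600 (V=9.0938), down 48.5100 (V=31.3405). Price 17.9495; hedge Δ=-0.6420, bond B=58.3979.
Self-financing check: at every node Δ·S+B equals the discounted successor values.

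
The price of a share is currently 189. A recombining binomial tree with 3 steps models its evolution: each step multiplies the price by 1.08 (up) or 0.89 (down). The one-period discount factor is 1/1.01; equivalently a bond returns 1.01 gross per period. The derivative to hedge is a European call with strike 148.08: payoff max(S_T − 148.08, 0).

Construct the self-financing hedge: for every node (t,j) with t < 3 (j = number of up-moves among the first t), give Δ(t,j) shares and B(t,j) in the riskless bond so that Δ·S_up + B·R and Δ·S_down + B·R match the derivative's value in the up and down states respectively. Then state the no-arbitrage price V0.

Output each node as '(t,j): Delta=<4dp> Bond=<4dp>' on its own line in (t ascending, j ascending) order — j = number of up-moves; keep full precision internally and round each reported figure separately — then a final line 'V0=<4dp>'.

(0,0): Delta=0.9450 Bond=-132.6114
(1,0): Delta=0.8306 Bond=-114.6952
(1,1): Delta=1.0000 Bond=-145.1622
(2,0): Delta=0.4782 Bond=-63.0905
(2,1): Delta=1.0000 Bond=-146.6139
(2,2): Delta=1.0000 Bond=-146.6139
V0=45.9953

Since d<R<u, set p* = (R−d)/(u−d) = 0.6316; price each node as the discounted p*-expectation of its children.
At expiry t=3: V(3,0)=0.0000, V(3,1)=13.6035, V(3,2)=48.1201, V(3,3)=90.0056
Node (2,0) S=149.7069: V=(p*·13.6035+(1−p*)·0.0000)/1.01=8.5066; Δ=(13.6035−0.0000)/(161.6835−133.2391)=0.4782; B=V−Δ·S=-63.0905
Node (2,1) S=181.6668: V=(p*·48.1201+(1−p*)·13.6035)/1.01=35.0529; Δ=(48.1201−13.6035)/(196.2001−161.6835)=1.0000; B=V−Δ·S=-146.6139
Node (2,2) S=220.4496: V=(p*·90.0056+(1−p*)·48.1201)/1.01=73.8357; Δ=(90.0056−48.1201)/(238.0856−196.2001)=1.0000; B=V−Δ·S=-146.6139
Node (1,0) S=168.2100: V=(p*·35.0529+(1−p*)·8.5066)/1.01=25.0225; Δ=(35.0529−8.5066)/(181.6668−149.7069)=0.8306; B=V−Δ·S=-114.6952
Node (1,1) S=204.1200: V=(p*·73.8357+(1−p*)·35.0529)/1.01=58.9578; Δ=(73.8357−35.0529)/(220.4496−181.6668)=1.0000; B=V−Δ·S=-145.1622
Node (0,0) S=189.0000: V=(p*·58.9578+(1−p*)·25.0225)/1.01=45.9953; Δ=(58.9578−25.0225)/(204.1200−168.2100)=0.9450; B=V−Δ·S=-132.6114
Each (Δ,B) replicates both successor values, so the strategy is self-financing and V0 is arbitrage-free.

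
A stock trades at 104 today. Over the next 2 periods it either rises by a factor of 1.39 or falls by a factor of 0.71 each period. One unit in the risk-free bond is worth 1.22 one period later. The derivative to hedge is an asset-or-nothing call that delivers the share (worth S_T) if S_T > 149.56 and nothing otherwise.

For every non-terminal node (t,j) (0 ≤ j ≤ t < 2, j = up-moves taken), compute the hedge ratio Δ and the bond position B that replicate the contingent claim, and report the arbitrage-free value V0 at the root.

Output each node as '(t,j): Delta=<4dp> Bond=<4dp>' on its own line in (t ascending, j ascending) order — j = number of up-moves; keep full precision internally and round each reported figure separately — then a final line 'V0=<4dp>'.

(0,0): Delta=1.7467 Bond=-105.7192
(1,0): Delta=0.0000 Bond=0.0000
(1,1): Delta=2.0441 Bond=-171.9699
V0=75.9392

Under the risk-neutral measure, an up-move has probability p* = (R−d)/(u−d) = 0.7500 and values discount at R = 1.22.
Terminal payoffs: V(2,0)=0.0000, V(2,1)=0.0000, V(2,2)=200.9384
(1,0): S=73.8400. Δ = (V_up−V_dn)/(S_up−S_dn) = (0.0000−0.0000)/(102.6376−52.4264) = 0.0000. V = [p*·0.0000 + (1−p*)·0.0000]/1.22 = 0.0000. B = V − Δ·S = 0.0000.
(1,1): S=144.5600. Δ = (V_up−V_dn)/(S_up−S_dn) = (200.9384−0.0000)/(200.9384−102.6376) = 2.0441. V = [p*·200.9384 + (1−p*)·0.0000]/1.22 = 123.5277. B = V − Δ·S = -171.9699.
(0,0): S=104.0000. Δ = (V_up−V_dn)/(S_up−S_dn) = (123.5277−0.0000)/(144.5600−73.8400) = 1.7467. V = [p*·123.5277 + (1−p*)·0.0000]/1.22 = 75.9392. B = V − Δ·S = -105.7192.
Self-financing check: at every node Δ·S+B equals the discounted successor values.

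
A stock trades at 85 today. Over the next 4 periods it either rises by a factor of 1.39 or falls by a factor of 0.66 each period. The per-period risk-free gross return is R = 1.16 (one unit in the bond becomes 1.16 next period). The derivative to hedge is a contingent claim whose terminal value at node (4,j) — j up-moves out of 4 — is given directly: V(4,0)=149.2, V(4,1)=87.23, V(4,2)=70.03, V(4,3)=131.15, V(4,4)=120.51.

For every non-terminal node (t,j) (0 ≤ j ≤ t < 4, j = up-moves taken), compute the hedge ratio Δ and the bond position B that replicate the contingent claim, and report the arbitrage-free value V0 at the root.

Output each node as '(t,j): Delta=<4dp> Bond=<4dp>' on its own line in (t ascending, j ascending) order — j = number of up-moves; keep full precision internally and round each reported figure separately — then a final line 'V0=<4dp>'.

(0,0): Delta=0.1883 Bond=43.7226
(1,0): Delta=0.2740 Bond=45.9110
(1,1): Delta=0.1696 Bond=52.9295
(2,0): Delta=-0.9985 Bond=100.3705
(2,1): Delta=0.5519 Bond=31.5844
(2,2): Delta=0.0861 Bond=75.1125
(3,0): Delta=-3.4738 Bond=176.9204
(3,1): Delta=-0.4578 Bond=88.6040
(3,2): Delta=0.7724 Bond=12.7335
(3,3): Delta=-0.0638 Bond=121.3532
V0=59.7273

Risk-neutral probability p* = (R−d)/(u−d) = (1.16−0.66)/(1.39−0.66) = 0.6849.
Terminal payoffs: V(4,0)=149.2000, V(4,1)=87.2300, V(4,2)=70.0300, V(4,3)=131.1500, V(4,4)=120.5100
Node (3,0) S=24.4372: V=(p*·87.2300+(1−p*)·149.2000)/1.16=92.0300; Δ=(87.2300−149.2000)/(33.9677−16.1285)=-3.4738; B=V−Δ·S=176.9204
Node (3,1) S=51.4661: V=(p*·70.0300+(1−p*)·87.2300)/1.16=65.0424; Δ=(70.0300−87.2300)/(71.5379−33.9677)=-0.4578; B=V−Δ·S=88.6040
Node (3,2) S=108.3908: V=(p*·131.1500+(1−p*)·70.0300)/1.16=96.4595; Δ=(131.1500−70.0300)/(150.6632−71.5379)=0.7724; B=V−Δ·S=12.7335
Node (3,3) S=228.2776: V=(p*·120.5100+(1−p*)·131.1500)/1.16=106.7779; Δ=(120.5100−131.1500)/(317.3059−150.6632)=-0.0638; B=V−Δ·S=121.3532
Node (2,0) S=37.0260: V=(p*·65.0424+(1−p*)·92.0300)/1.16=63.4012; Δ=(65.0424−92.0300)/(51.4661−24.4372)=-0.9985; B=V−Δ·S=100.3705
Node (2,1) S=77.9790: V=(p*·96.4595+(1−p*)·65.0424)/1.16=74.6215; Δ=(96.4595−65.0424)/(108.3908−51.4661)=0.5519; B=V−Δ·S=31.5844
Node (2,2) S=164.2285: V=(p*·106.7779+(1−p*)·96.4595)/1.16=89.2473; Δ=(106.7779−96.4595)/(228.2776−108.3908)=0.0861; B=V−Δ·S=75.1125
Node (1,0) S=56.1000: V=(p*·74.6215+(1−p*)·63.4012)/1.16=61.2813; Δ=(74.6215−63.4012)/(77.9790−37.0260)=0.2740; B=V−Δ·S=45.9110
Node (1,1) S=118.1500: V=(p*·89.2473+(1−p*)·74.6215)/1.16=72.9648; Δ=(89.2473−74.6215)/(164.2285−77.9790)=0.1696; B=V−Δ·S=52.9295
Node (0,0) S=85.0000: V=(p*·72.9648+(1−p*)·61.2813)/1.16=59.7273; Δ=(72.9648−61.2813)/(118.1500−56.1000)=0.1883; B=V−Δ·S=43.7226
The time-0 hedge costs 59.7273, which is the no-arbitrage price.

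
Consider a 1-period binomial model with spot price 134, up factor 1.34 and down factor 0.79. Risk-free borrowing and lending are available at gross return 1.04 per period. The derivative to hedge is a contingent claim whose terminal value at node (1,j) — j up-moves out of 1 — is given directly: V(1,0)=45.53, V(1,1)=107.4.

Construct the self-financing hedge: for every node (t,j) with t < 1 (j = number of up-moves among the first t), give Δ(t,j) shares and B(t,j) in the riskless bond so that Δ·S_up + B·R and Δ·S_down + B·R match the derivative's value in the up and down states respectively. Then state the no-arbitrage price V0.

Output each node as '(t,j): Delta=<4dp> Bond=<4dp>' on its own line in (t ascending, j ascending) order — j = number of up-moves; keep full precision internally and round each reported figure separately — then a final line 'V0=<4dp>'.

Risk-neutral probability p* = (R−d)/(u−d) = (1.04−0.79)/(1.34−0.79) = 0.4545.
At expiry t=1: V(1,0)=45.5300, V(1,1)=107.4000
  t=0,j=0: stock 134.0000 → up 179.5600 (V=107.4000), down 105.8600 (V=45.5300). Price 70.8199; hedge Δ=0.8395, bond B=-41.6710.
Self-financing check: at every node Δ·S+B equals the discounted successor values.

(0,0): Delta=0.8395 Bond=-41.6710
V0=70.8199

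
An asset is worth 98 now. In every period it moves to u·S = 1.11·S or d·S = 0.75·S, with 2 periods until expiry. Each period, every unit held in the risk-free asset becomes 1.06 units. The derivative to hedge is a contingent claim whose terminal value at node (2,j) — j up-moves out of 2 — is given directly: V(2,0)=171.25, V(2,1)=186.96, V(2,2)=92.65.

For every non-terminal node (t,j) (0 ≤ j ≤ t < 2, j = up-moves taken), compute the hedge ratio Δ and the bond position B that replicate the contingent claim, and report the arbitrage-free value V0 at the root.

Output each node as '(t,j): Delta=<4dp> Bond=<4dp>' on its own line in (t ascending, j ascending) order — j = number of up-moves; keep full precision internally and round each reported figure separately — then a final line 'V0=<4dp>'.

(0,0): Delta=-2.1133 Bond=310.9850
(1,0): Delta=0.5937 Bond=130.6800
(1,1): Delta=-2.4083 Bond=361.7351
V0=103.8848

Since d<R<u, set p* = (R−d)/(u−d) = 0.8611; price each node as the discounted p*-expectation of its children.
Terminal values V(2,·): V(2,0)=171.2500, V(2,1)=186.9600, V(2,2)=92.6500
Node (1,0) S=73.5000: V=(p*·186.9600+(1−p*)·171.2500)/1.06=174.3189; Δ=(186.9600−171.2500)/(81.5850−55.1250)=0.5937; B=V−Δ·S=130.6800
Node (1,1) S=108.7800: V=(p*·92.6500+(1−p*)·186.9600)/1.06=99.7628; Δ=(92.6500−186.9600)/(120.7458−81.5850)=-2.4083; B=V−Δ·S=361.7351
Node (0,0) S=98.0000: V=(p*·99.7628+(1−p*)·174.3189)/1.06=103.8848; Δ=(99.7628−174.3189)/(108.7800−73.5000)=-2.1133; B=V−Δ·S=310.9850
Self-financing check: at every node Δ·S+B equals the discounted successor values.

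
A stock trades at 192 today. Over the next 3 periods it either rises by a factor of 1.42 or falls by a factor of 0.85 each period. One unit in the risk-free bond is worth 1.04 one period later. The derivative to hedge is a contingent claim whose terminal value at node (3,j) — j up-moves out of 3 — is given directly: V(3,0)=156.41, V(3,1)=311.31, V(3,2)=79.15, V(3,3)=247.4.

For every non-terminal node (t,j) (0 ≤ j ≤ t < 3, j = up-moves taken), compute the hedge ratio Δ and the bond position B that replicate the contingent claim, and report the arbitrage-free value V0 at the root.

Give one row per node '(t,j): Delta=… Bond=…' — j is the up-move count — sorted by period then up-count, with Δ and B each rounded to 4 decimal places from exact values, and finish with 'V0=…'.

The replicating-portfolio and risk-neutral prices coincide; use p* = (1.04−0.85)/(1.42−0.85) = 0.3333 for the latter.
Terminal payoffs: V(3,0)=156.4100, V(3,1)=311.3100, V(3,2)=79.1500, V(3,3)=247.4000
Node (2,0) S=138.7200: V=(p*·311.3100+(1−p*)·156.4100)/1.04=200.0417; Δ=(311.3100−156.4100)/(196.9824−117.9120)=1.9590; B=V−Δ·S=-71.7127
Node (2,1) S=231.7440: V=(p*·79.1500+(1−p*)·311.3100)/1.04=224.9263; Δ=(79.1500−311.3100)/(329.0765−196.9824)=-1.7575; B=V−Δ·S=632.2245
Node (2,2) S=387.1488: V=(p*·247.4000+(1−p*)·79.1500)/1.04=130.0321; Δ=(247.4000−79.1500)/(549.7513−329.0765)=0.7624; B=V−Δ·S=-165.1434
Node (1,0) S=163.2000: V=(p*·224.9263+(1−p*)·200.0417)/1.04=200.3236; Δ=(224.9263−200.0417)/(231.7440−138.7200)=0.2675; B=V−Δ·S=156.6664
Node (1,1) S=272.6400: V=(p*·130.0321+(1−p*)·224.9263)/1.04=185.8605; Δ=(130.0321−224.9263)/(387.1488−231.7440)=-0.6106; B=V−Δ·S=352.3416
Node (0,0) S=192.0000: V=(p*·185.8605+(1−p*)·200.3236)/1.04=187.9832; Δ=(185.8605−200.3236)/(272.6400−163.2000)=-0.1322; B=V−Δ·S=213.3572
The time-0 hedge costs 187.9832, which is the no-arbitrage price.

(0,0): Delta=-0.1322 Bond=213.3572
(1,0): Delta=0.2675 Bond=156.6664
(1,1): Delta=-0.6106 Bond=352.3416
(2,0): Delta=1.9590 Bond=-71.7127
(2,1): Delta=-1.7575 Bond=632.2245
(2,2): Delta=0.7624 Bond=-165.1434
V0=187.9832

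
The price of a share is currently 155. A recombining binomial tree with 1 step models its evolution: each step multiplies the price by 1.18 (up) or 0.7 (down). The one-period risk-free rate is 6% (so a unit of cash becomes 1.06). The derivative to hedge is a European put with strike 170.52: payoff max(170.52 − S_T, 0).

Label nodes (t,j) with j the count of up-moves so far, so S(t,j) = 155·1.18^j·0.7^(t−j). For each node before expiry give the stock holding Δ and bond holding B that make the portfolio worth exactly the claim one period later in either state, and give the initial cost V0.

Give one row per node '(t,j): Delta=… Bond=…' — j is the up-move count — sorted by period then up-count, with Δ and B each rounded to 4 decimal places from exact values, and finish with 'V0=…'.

(0,0): Delta=-0.8336 Bond=143.8357
V0=14.6274

Risk-neutral probability p* = (R−d)/(u−d) = (1.06−0.7)/(1.18−0.7) = 0.7500.
Terminal values V(1,·): V(1,0)=62.0200, V(1,1)=0.0000
  t=0,j=0: stock 155.0000 → up 182.9000 (V=0.0000), down 108.5000 (V=62.0200). Price 14.6274; hedge Δ=-0.8336, bond B=143.8357.
Root portfolio cost Δ·155+B reproduces V0=14.6274.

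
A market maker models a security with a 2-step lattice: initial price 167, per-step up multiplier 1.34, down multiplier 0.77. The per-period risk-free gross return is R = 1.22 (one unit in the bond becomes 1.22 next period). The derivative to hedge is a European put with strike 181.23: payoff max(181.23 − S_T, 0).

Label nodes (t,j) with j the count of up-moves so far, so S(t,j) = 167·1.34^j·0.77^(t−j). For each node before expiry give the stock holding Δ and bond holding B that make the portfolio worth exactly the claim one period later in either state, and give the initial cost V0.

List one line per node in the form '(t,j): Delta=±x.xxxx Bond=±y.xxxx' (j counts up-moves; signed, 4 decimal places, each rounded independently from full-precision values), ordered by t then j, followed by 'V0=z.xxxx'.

(0,0): Delta=-0.1935 Bond=36.7560
(1,0): Delta=-1.0000 Bond=148.5492
(1,1): Delta=-0.0699 Bond=17.1872
V0=4.4402

No-arbitrage ⇒ martingale measure with p* = (R−d)/(u−d) = 0.7895.
Terminal payoffs: V(2,0)=82.2157, V(2,1)=8.9194, V(2,2)=0.0000
Node (1,0) S=128.5900: V=(p*·8.9194+(1−p*)·82.2157)/1.22=19.9592; Δ=(8.9194−82.2157)/(172.3106−99.0143)=-1.0000; B=V−Δ·S=148.5492
Node (1,1) S=223.7800: V=(p*·0.0000+(1−p*)·8.9194)/1.22=1.5392; Δ=(0.0000−8.9194)/(299.8652−172.3106)=-0.0699; B=V−Δ·S=17.1872
Node (0,0) S=167.0000: V=(p*·1.5392+(1−p*)·19.9592)/1.22=4.4402; Δ=(1.5392−19.9592)/(223.7800−128.5900)=-0.1935; B=V−Δ·S=36.7560
Each (Δ,B) replicates both successor values, so the strategy is self-financing and V0 is arbitrage-free.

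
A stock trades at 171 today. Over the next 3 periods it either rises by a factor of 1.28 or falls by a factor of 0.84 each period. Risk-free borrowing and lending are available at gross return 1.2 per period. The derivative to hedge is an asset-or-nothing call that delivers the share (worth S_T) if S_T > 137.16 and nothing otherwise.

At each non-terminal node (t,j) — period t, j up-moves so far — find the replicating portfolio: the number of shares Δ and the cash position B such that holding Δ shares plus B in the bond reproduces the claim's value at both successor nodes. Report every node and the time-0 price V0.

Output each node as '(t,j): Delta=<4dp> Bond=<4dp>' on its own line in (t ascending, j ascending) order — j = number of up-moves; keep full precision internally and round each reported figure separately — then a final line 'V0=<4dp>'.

Under the risk-neutral measure, an up-move has probability p* = (R−d)/(u−d) = 0.8182 and values discount at R = 1.2.
Payoff layer (t=3): V(3,0)=0.0000, V(3,1)=154.4417, V(3,2)=235.3398, V(3,3)=358.6130
  t=2,j=0: stock 120.6576 → up 154.4417 (V=154.4417), down 101.3524 (V=0.0000). Price 105.3012; hedge Δ=2.9091, bond B=-245.7027.
  t=2,j=1: stock 183.8592 → up 235.3398 (V=235.3398), down 154.4417 (V=154.4417). Price 183.8592; hedge Δ=1.0000, bond B=0.0000.
  t=2,j=2: stock 280.1664 → up 358.6130 (V=358.6130), down 235.3398 (V=235.3398). Price 280.1664; hedge Δ=1.0000, bond B=0.0000.
  t=1,j=0: stock 143.6400 → up 183.8592 (V=183.8592), down 120.6576 (V=105.3012). Price 141.3133; hedge Δ=1.2430, bond B=-37.2277.
  t=1,j=1: stock 218.8800 → up 280.1664 (V=280.1664), down 183.8592 (V=183.8592). Price 218.8800; hedge Δ=1.0000, bond B=0.0000.
  t=0,j=0: stock 171.0000 → up 218.8800 (V=218.8800), down 143.6400 (V=141.3133). Price 170.6475; hedge Δ=1.0309, bond B=-5.6406.
Check: Δ(0,0)·S0 + B(0,0) = 170.6475 = V0.

(0,0): Delta=1.0309 Bond=-5.6406
(1,0): Delta=1.2430 Bond=-37.2277
(1,1): Delta=1.0000 Bond=0.0000
(2,0): Delta=2.9091 Bond=-245.7027
(2,1): Delta=1.0000 Bond=0.0000
(2,2): Delta=1.0000 Bond=0.0000
V0=170.6475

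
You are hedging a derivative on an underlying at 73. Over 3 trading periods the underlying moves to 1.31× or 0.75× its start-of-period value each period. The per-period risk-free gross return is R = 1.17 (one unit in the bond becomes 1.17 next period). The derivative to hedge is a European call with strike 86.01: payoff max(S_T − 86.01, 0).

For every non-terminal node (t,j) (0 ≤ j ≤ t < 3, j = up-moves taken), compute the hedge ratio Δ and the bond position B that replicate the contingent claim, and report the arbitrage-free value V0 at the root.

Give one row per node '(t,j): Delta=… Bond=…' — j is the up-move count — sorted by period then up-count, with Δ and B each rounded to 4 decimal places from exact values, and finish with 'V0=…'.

(0,0): Delta=0.7584 Bond=-32.6993
(1,0): Delta=0.1661 Bond=-5.8309
(1,1): Delta=0.8714 Bond=-49.0672
(2,0): Delta=0.0000 Bond=0.0000
(2,1): Delta=0.1978 Bond=-9.0962
(2,2): Delta=1.0000 Bond=-73.5128
V0=22.6654

Since d<R<u, set p* = (R−d)/(u−d) = 0.7500; price each node as the discounted p*-expectation of its children.
At expiry t=3: V(3,0)=0.0000, V(3,1)=0.0000, V(3,2)=7.9465, V(3,3)=78.1006
Node (2,0) S=41.0625: V=(p*·0.0000+(1−p*)·0.0000)/1.17=0.0000; Δ=(0.0000−0.0000)/(53.7919−30.7969)=0.0000; B=V−Δ·S=0.0000
Node (2,1) S=71.7225: V=(p*·7.9465+(1−p*)·0.0000)/1.17=5.0939; Δ=(7.9465−0.0000)/(93.9565−53.7919)=0.1978; B=V−Δ·S=-9.0962
Node (2,2) S=125.2753: V=(p*·78.1006+(1−p*)·7.9465)/1.17=51.7625; Δ=(78.1006−7.9465)/(164.1106−93.9565)=1.0000; B=V−Δ·S=-73.5128
Node (1,0) S=54.7500: V=(p*·5.0939+(1−p*)·0.0000)/1.17=3.2653; Δ=(5.0939−0.0000)/(71.7225−41.0625)=0.1661; B=V−Δ·S=-5.8309
Node (1,1) S=95.6300: V=(p*·51.7625+(1−p*)·5.0939)/1.17=34.2695; Δ=(51.7625−5.0939)/(125.2753−71.7225)=0.8714; B=V−Δ·S=-49.0672
Node (0,0) S=73.0000: V=(p*·34.2695+(1−p*)·3.2653)/1.17=22.6654; Δ=(34.2695−3.2653)/(95.6300−54.7500)=0.7584; B=V−Δ·S=-32.6993
The time-0 hedge costs 22.6654, which is the no-arbitrage price.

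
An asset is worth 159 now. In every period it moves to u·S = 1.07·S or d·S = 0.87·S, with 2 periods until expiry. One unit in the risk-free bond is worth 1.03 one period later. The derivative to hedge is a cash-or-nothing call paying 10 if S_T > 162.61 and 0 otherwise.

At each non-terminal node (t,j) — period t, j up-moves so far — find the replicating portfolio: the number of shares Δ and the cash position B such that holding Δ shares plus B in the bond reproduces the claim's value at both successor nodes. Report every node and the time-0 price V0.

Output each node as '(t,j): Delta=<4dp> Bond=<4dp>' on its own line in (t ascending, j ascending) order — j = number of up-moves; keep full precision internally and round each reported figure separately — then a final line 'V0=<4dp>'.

(0,0): Delta=0.2442 Bond=-32.8023
(1,0): Delta=0.0000 Bond=0.0000
(1,1): Delta=0.2939 Bond=-42.2330
V0=6.0326

Risk-neutral probability p* = (R−d)/(u−d) = (1.03−0.87)/(1.07−0.87) = 0.8000.
Payoff layer (t=2): V(2,0)=0.0000, V(2,1)=0.0000, V(2,2)=10.0000
(1,0): S=138.3300. Δ = (V_up−V_dn)/(S_up−S_dn) = (0.0000−0.0000)/(148.0131−120.3471) = 0.0000. V = [p*·0.0000 + (1−p*)·0.0000]/1.03 = 0.0000. B = V − Δ·S = 0.0000.
(1,1): S=170.1300. Δ = (V_up−V_dn)/(S_up−S_dn) = (10.0000−0.0000)/(182.0391−148.0131) = 0.2939. V = [p*·10.0000 + (1−p*)·0.0000]/1.03 = 7.7670. B = V − Δ·S = -42.2330.
(0,0): S=159.0000. Δ = (V_up−V_dn)/(S_up−S_dn) = (7.7670−0.0000)/(170.1300−138.3300) = 0.2442. V = [p*·7.7670 + (1−p*)·0.0000]/1.03 = 6.0326. B = V − Δ·S = -32.8023.
Check: Δ(0,0)·S0 + B(0,0) = 6.0326 = V0.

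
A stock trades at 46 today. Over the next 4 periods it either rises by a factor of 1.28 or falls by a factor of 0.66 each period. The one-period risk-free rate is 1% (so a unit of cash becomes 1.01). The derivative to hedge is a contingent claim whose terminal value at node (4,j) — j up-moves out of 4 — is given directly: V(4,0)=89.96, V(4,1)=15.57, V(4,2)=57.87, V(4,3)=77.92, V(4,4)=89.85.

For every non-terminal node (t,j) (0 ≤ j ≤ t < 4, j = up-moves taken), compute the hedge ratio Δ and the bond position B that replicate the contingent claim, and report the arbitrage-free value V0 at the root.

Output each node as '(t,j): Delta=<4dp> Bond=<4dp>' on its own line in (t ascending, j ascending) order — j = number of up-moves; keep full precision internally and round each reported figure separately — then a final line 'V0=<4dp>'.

(0,0): Delta=0.6104 Bond=30.2215
(1,0): Delta=0.6812 Bond=28.3747
(1,1): Delta=0.5822 Bond=32.1815
(2,0): Delta=-0.6787 Bond=55.9080
(2,1): Delta=1.2221 Bond=7.6373
(2,2): Delta=0.3277 Bond=51.6857
(3,0): Delta=-9.0726 Bond=167.4746
(3,1): Delta=2.6601 Bond=-29.1674
(3,2): Delta=0.6501 Bond=36.1648
(3,3): Delta=0.1995 Bond=64.5746
V0=58.2994

Since d<R<u, set p* = (R−d)/(u−d) = 0.5645; price each node as the discounted p*-expectation of its children.
Terminal values V(4,·): V(4,0)=89.9600, V(4,1)=15.5700, V(4,2)=57.8700, V(4,3)=77.9200, V(4,4)=89.8500
Node (3,0) S=13.2248: V=(p*·15.5700+(1−p*)·89.9600)/1.01=47.4907; Δ=(15.5700−89.9600)/(16.9278−8.7284)=-9.0726; B=V−Δ·S=167.4746
Node (3,1) S=25.6481: V=(p*·57.8700+(1−p*)·15.5700)/1.01=39.0584; Δ=(57.8700−15.5700)/(32.8296−16.9278)=2.6601; B=V−Δ·S=-29.1674
Node (3,2) S=49.7418: V=(p*·77.9200+(1−p*)·57.8700)/1.01=68.5035; Δ=(77.9200−57.8700)/(63.6695−32.8296)=0.6501; B=V−Δ·S=36.1648
Node (3,3) S=96.4690: V=(p*·89.8500+(1−p*)·77.9200)/1.01=83.8165; Δ=(89.8500−77.9200)/(123.4803−63.6695)=0.1995; B=V−Δ·S=64.5746
Node (2,0) S=20.0376: V=(p*·39.0584+(1−p*)·47.4907)/1.01=42.3075; Δ=(39.0584−47.4907)/(25.6481−13.2248)=-0.6787; B=V−Δ·S=55.9080
Node (2,1) S=38.8608: V=(p*·68.5035+(1−p*)·39.0584)/1.01=55.1294; Δ=(68.5035−39.0584)/(49.7418−25.6481)=1.2221; B=V−Δ·S=7.6373
Node (2,2) S=75.3664: V=(p*·83.8165+(1−p*)·68.5035)/1.01=76.3841; Δ=(83.8165−68.5035)/(96.4690−49.7418)=0.3277; B=V−Δ·S=51.6857
Node (1,0) S=30.3600: V=(p*·55.1294+(1−p*)·42.3075)/1.01=49.0551; Δ=(55.1294−42.3075)/(38.8608−20.0376)=0.6812; B=V−Δ·S=28.3747
Node (1,1) S=58.8800: V=(p*·76.3841+(1−p*)·55.1294)/1.01=66.4634; Δ=(76.3841−55.1294)/(75.3664−38.8608)=0.5822; B=V−Δ·S=32.1815
Node (0,0) S=46.0000: V=(p*·66.4634+(1−p*)·49.0551)/1.01=58.2994; Δ=(66.4634−49.0551)/(58.8800−30.3600)=0.6104; B=V−Δ·S=30.2215
Root portfolio cost Δ·46+B reproduces V0=58.2994.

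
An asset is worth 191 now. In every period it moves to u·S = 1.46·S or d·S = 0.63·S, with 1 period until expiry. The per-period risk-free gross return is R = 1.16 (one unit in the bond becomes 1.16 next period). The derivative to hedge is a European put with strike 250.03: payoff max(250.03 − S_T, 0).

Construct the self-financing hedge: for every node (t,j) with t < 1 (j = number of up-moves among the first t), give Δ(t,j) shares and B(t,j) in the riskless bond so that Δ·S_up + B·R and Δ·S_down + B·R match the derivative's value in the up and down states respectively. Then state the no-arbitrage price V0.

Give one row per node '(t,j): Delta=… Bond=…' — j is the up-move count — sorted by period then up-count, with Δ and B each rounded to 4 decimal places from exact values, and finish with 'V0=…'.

(0,0): Delta=-0.8181 Bond=196.6784
V0=40.4134

No-arbitrage ⇒ martingale measure with p* = (R−d)/(u−d) = 0.6386.
At expiry t=1: V(1,0)=129.7000, V(1,1)=0.0000
(0,0): S=191.0000. Δ = (V_up−V_dn)/(S_up−S_dn) = (0.0000−129.7000)/(278.8600−120.3300) = -0.8181. V = [p*·0.0000 + (1−p*)·129.7000]/1.16 = 40.4134. B = V − Δ·S = 196.6784.
Root portfolio cost Δ·191+B reproduces V0=40.4134.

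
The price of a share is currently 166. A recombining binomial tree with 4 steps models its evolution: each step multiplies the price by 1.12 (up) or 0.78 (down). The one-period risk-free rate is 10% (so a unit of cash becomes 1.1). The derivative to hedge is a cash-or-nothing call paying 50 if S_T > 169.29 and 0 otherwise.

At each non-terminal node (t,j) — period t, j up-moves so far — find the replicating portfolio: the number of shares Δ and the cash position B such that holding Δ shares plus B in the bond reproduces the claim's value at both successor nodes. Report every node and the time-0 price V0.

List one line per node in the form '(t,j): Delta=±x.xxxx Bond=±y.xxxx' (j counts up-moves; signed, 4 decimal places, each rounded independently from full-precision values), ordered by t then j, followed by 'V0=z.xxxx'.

(0,0): Delta=0.1040 Bond=16.2246
(1,0): Delta=0.8315 Bond=-76.3396
(1,1): Delta=0.0724 Bond=23.7338
(2,0): Delta=0.0000 Bond=0.0000
(2,1): Delta=0.8677 Bond=-89.2219
(2,2): Delta=0.0378 Bond=33.3152
(3,0): Delta=0.0000 Bond=0.0000
(3,1): Delta=0.0000 Bond=0.0000
(3,2): Delta=0.9054 Bond=-104.2781
(3,3): Delta=0.0000 Bond=45.4545
V0=33.4960

No-arbitrage ⇒ martingale measure with p* = (R−d)/(u−d) = 0.9412.
Terminal values V(4,·): V(4,0)=0.0000, V(4,1)=0.0000, V(4,2)=0.0000, V(4,3)=50.0000, V(4,4)=50.0000
Node (3,0) S=78.7756: V=(p*·0.0000+(1−p*)·0.0000)/1.1=0.0000; Δ=(0.0000−0.0000)/(88.2287−61.4450)=0.0000; B=V−Δ·S=0.0000
Node (3,1) S=113.1137: V=(p*·0.0000+(1−p*)·0.0000)/1.1=0.0000; Δ=(0.0000−0.0000)/(126.6874−88.2287)=0.0000; B=V−Δ·S=0.0000
Node (3,2) S=162.4197: V=(p*·50.0000+(1−p*)·0.0000)/1.1=42.7807; Δ=(50.0000−0.0000)/(181.9101−126.6874)=0.9054; B=V−Δ·S=-104.2781
Node (3,3) S=233.2180: V=(p*·50.0000+(1−p*)·50.0000)/1.1=45.4545; Δ=(50.0000−50.0000)/(261.2042−181.9101)=0.0000; B=V−Δ·S=45.4545
Node (2,0) S=100.9944: V=(p*·0.0000+(1−p*)·0.0000)/1.1=0.0000; Δ=(0.0000−0.0000)/(113.1137−78.7756)=0.0000; B=V−Δ·S=0.0000
Node (2,1) S=145.0176: V=(p*·42.7807+(1−p*)·0.0000)/1.1=36.6038; Δ=(42.7807−0.0000)/(162.4197−113.1137)=0.8677; B=V−Δ·S=-89.2219
Node (2,2) S=208.2304: V=(p*·45.4545+(1−p*)·42.7807)/1.1=41.1793; Δ=(45.4545−42.7807)/(233.2180−162.4197)=0.0378; B=V−Δ·S=33.3152
Node (1,0) S=129.4800: V=(p*·36.6038+(1−p*)·0.0000)/1.1=31.3188; Δ=(36.6038−0.0000)/(145.0176−100.9944)=0.8315; B=V−Δ·S=-76.3396
Node (1,1) S=185.9200: V=(p*·41.1793+(1−p*)·36.6038)/1.1=37.1911; Δ=(41.1793−36.6038)/(208.2304−145.0176)=0.0724; B=V−Δ·S=23.7338
Node (0,0) S=166.0000: V=(p*·37.1911+(1−p*)·31.3188)/1.1=33.4960; Δ=(37.1911−31.3188)/(185.9200−129.4800)=0.1040; B=V−Δ·S=16.2246
The time-0 hedge costs 33.4960, which is the no-arbitrage price.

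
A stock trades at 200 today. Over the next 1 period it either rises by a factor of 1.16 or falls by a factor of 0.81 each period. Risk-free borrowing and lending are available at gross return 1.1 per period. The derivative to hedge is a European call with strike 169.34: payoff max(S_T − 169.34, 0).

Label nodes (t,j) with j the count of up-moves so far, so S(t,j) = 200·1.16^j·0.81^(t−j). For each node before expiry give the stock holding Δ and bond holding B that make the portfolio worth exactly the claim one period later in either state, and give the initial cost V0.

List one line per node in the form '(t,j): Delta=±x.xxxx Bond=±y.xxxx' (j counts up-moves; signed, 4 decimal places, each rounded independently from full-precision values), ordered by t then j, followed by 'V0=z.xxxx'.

The replicating-portfolio and risk-neutral prices coincide; use p* = (1.1−0.81)/(1.16−0.81) = 0.8286 for the latter.
Terminal values V(1,·): V(1,0)=0.0000, V(1,1)=62.6600
(0,0): S=200.0000. Δ = (V_up−V_dn)/(S_up−S_dn) = (62.6600−0.0000)/(232.0000−162.0000) = 0.8951. V = [p*·62.6600 + (1−p*)·0.0000]/1.1 = 47.1984. B = V − Δ·S = -131.8301.
Each (Δ,B) replicates both successor values, so the strategy is self-financing and V0 is arbitrage-free.

(0,0): Delta=0.8951 Bond=-131.8301
V0=47.1984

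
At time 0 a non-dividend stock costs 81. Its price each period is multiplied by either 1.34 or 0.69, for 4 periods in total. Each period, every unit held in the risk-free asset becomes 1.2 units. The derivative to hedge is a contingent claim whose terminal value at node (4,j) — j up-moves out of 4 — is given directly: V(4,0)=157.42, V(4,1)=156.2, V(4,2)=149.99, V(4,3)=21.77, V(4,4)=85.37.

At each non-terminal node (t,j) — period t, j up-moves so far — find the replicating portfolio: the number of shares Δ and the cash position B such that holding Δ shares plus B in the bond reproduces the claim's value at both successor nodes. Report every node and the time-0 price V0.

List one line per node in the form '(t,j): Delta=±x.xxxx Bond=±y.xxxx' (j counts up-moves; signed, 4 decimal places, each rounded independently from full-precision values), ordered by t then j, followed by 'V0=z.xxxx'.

(0,0): Delta=-0.2305 Bond=53.5655
(1,0): Delta=-1.5501 Bond=138.0291
(1,1): Delta=-0.0440 Bond=44.0334
(2,0): Delta=-0.1707 Bond=112.4403
(2,1): Delta=-1.7451 Bond=180.2373
(2,2): Delta=0.1964 Bond=17.8683
(3,0): Delta=-0.0705 Bond=132.2626
(3,1): Delta=-0.1849 Bond=135.6601
(3,2): Delta=-1.9656 Bond=238.4171
(3,3): Delta=0.5020 Bond=-38.1199
V0=34.8921

Under the risk-neutral measure, an up-move has probability p* = (R−d)/(u−d) = 0.7846 and values discount at R = 1.2.
Terminal payoffs: V(4,0)=157.4200, V(4,1)=156.2000, V(4,2)=149.9900, V(4,3)=21.7700, V(4,4)=85.3700
Node (3,0) S=26.6092: V=(p*·156.2000+(1−p*)·157.4200)/1.2=130.3856; Δ=(156.2000−157.4200)/(35.6564−18.3604)=-0.0705; B=V−Δ·S=132.2626
Node (3,1) S=51.6759: V=(p*·149.9900+(1−p*)·156.2000)/1.2=126.1063; Δ=(149.9900−156.2000)/(69.2457−35.6564)=-0.1849; B=V−Δ·S=135.6601
Node (3,2) S=100.3561: V=(p*·21.7700+(1−p*)·149.9900)/1.2=41.1555; Δ=(21.7700−149.9900)/(134.4772−69.2457)=-1.9656; B=V−Δ·S=238.4171
Node (3,3) S=194.8944: V=(p*·85.3700+(1−p*)·21.7700)/1.2=59.7263; Δ=(85.3700−21.7700)/(261.1585−134.4772)=0.5020; B=V−Δ·S=-38.1199
Node (2,0) S=38.5641: V=(p*·126.1063+(1−p*)·130.3856)/1.2=105.8567; Δ=(126.1063−130.3856)/(51.6759−26.6092)=-0.1707; B=V−Δ·S=112.4403
Node (2,1) S=74.8926: V=(p*·41.1555+(1−p*)·126.1063)/1.2=49.5438; Δ=(41.1555−126.1063)/(100.3561−51.6759)=-1.7451; B=V−Δ·S=180.2373
Node (2,2) S=145.4436: V=(p*·59.7263+(1−p*)·41.1555)/1.2=46.4387; Δ=(59.7263−41.1555)/(194.8944−100.3561)=0.1964; B=V−Δ·S=17.8683
Node (1,0) S=55.8900: V=(p*·49.5438+(1−p*)·105.8567)/1.2=51.3940; Δ=(49.5438−105.8567)/(74.8926−38.5641)=-1.5501; B=V−Δ·S=138.0291
Node (1,1) S=108.5400: V=(p*·46.4387+(1−p*)·49.5438)/1.2=39.2562; Δ=(46.4387−49.5438)/(145.4436−74.8926)=-0.0440; B=V−Δ·S=44.0334
Node (0,0) S=81.0000: V=(p*·39.2562+(1−p*)·51.3940)/1.2=34.8921; Δ=(39.2562−51.3940)/(108.5400−55.8900)=-0.2305; B=V−Δ·S=53.5655
The time-0 hedge costs 34.8921, which is the no-arbitrage price.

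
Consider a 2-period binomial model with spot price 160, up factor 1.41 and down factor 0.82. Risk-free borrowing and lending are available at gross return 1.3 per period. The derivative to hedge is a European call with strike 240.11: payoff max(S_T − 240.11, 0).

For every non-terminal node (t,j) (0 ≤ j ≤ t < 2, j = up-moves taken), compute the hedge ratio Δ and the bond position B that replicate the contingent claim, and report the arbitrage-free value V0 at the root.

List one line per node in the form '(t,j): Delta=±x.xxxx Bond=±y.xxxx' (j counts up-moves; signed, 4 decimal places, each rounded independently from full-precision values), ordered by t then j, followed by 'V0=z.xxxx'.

Since d<R<u, set p* = (R−d)/(u−d) = 0.8136; price each node as the discounted p*-expectation of its children.
Terminal values V(2,·): V(2,0)=0.0000, V(2,1)=0.0000, V(2,2)=77.9860
(1,0): S=131.2000. Δ = (V_up−V_dn)/(S_up−S_dn) = (0.0000−0.0000)/(184.9920−107.5840) = 0.0000. V = [p*·0.0000 + (1−p*)·0.0000]/1.3 = 0.0000. B = V − Δ·S = 0.0000.
(1,1): S=225.6000. Δ = (V_up−V_dn)/(S_up−S_dn) = (77.9860−0.0000)/(318.0960−184.9920) = 0.5859. V = [p*·77.9860 + (1−p*)·0.0000]/1.3 = 48.8048. B = V − Δ·S = -83.3749.
(0,0): S=160.0000. Δ = (V_up−V_dn)/(S_up−S_dn) = (48.8048−0.0000)/(225.6000−131.2000) = 0.5170. V = [p*·48.8048 + (1−p*)·0.0000]/1.3 = 30.5428. B = V − Δ·S = -52.1772.
Check: Δ(0,0)·S0 + B(0,0) = 30.5428 = V0.

(0,0): Delta=0.5170 Bond=-52.1772
(1,0): Delta=0.0000 Bond=0.0000
(1,1): Delta=0.5859 Bond=-83.3749
V0=30.5428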